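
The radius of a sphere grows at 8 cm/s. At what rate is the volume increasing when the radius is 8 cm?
2048π cm³/s

V = (4/3)πr³
dV/dt = dV/dr · dr/dt = 4πr² · 8
At r = 8: dV/dt = 2048π cm³/s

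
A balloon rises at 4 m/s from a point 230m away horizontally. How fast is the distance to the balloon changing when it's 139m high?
556√72221/72221 ≈ 2.069 m/s

z² = 230² + y²
z = √(230² + 139²) = √72221
dz/dt = y/z · dy/dt = 139/√72221 · 4 = 556√72221/72221 ≈ 2.069 m/s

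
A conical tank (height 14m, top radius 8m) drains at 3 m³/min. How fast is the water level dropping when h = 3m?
49/(48π) ≈ 0.3249 m/min

r/h = 8/14, so r = (4/7)h
V = (1/3)πr²h = (1/3)π((4/7)h)²h = (16/147)πh³
dV/dh = (16/49)πh²
dh/dt = (dV/dt)/(dV/dh) = -3/((16/49)π·3²) = -49/(48π) m/min
The level is dropping at 49/(48π) ≈ 0.3249 m/min.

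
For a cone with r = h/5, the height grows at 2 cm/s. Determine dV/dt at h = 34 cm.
2312π/25 cm³/s

V = (1/3)π(h/5)²h = πh³/75
dV/dt = πh²/25 · 2
At h = 34: dV/dt = 2312π/25 cm³/s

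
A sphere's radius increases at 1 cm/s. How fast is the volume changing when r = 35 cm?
4900π cm³/s

V = (4/3)πr³
dV/dt = dV/dr · dr/dt = 4πr² · 1
At r = 35: dV/dt = 4900π cm³/s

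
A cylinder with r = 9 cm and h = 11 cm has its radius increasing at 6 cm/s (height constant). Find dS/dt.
348π cm²/s

S = 2πrh + 2πr² (lateral + bases)
dS/dt = (2πh + 4πr)·dr/dt = (2π·11 + 4π·9)·6
= 348π cm²/s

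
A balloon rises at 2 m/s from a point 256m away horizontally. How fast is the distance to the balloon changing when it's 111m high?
222√77857/77857 ≈ 0.7956 m/s

z² = 256² + y²
z = √(256² + 111²) = √77857
dz/dt = y/z · dy/dt = 111/√77857 · 2 = 222√77857/77857 ≈ 0.7956 m/s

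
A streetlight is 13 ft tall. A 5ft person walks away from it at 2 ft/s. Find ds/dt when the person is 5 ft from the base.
5/4 ft/s

By similar triangles: 13/(x+s) = 5/s
Solving: s = 5x/8
ds/dt = 5/8 · dx/dt = 5/8 · 2 = 5/4 ft/s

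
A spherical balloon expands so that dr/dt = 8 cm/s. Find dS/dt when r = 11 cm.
704π cm²/s

S = 4πr²
dS/dt = dS/dr · dr/dt = 8πr · 8
At r = 11: dS/dt = 704π cm²/s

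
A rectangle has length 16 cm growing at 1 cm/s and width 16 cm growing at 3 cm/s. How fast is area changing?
64 cm²/s

A = lw
dA/dt = w·dl/dt + l·dw/dt = 16·1 + 16·3 = 64 cm²/s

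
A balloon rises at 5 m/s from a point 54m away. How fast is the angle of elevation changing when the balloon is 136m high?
0.01261 rad/s

tan(θ) = y/54
sec²(θ) · dθ/dt = (1/54) · dy/dt
dθ/dt = cos²(θ)/54 · 5 = 54/(54² + 136²) · 5
dθ/dt = 0.01261 rad/s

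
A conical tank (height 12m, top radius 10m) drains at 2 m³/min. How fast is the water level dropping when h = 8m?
9/(200π) ≈ 0.01432 m/min

r/h = 10/12, so r = (5/6)h
V = (1/3)πr²h = (1/3)π((5/6)h)²h = (25/108)πh³
dV/dh = (25/36)πh²
dh/dt = (dV/dt)/(dV/dh) = -2/((25/36)π·8²) = -9/(200π) m/min
The level is dropping at 9/(200π) ≈ 0.01432 m/min.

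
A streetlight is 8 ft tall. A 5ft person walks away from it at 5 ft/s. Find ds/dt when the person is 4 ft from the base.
25/3 ft/s

By similar triangles: 8/(x+s) = 5/s
Solving: s = 5x/3
ds/dt = 5/3 · dx/dt = 5/3 · 5 = 25/3 ft/s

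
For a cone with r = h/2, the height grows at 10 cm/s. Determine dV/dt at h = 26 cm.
1690π cm³/s

V = (1/3)π(h/2)²h = πh³/12
dV/dt = πh²/4 · 10
At h = 26: dV/dt = 1690π cm³/s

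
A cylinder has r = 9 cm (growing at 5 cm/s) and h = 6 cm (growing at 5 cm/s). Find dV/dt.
945π cm³/s

V = πr²h
dV/dt = 2πrh·dr/dt + πr²·dh/dt
= 2π(9)(6)(5) + π(9)²(5)
= 945π cm³/s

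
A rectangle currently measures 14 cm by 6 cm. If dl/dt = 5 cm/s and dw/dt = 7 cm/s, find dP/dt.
24 cm/s

P = 2(l + w)
dP/dt = 2(dl/dt + dw/dt) = 2(5 + 7) = 24 cm/s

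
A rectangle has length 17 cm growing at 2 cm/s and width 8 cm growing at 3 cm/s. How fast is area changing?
67 cm²/s

A = lw
dA/dt = w·dl/dt + l·dw/dt = 8·2 + 17·3 = 67 cm²/s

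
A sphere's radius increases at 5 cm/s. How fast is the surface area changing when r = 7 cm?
280π cm²/s

S = 4πr²
dS/dt = dS/dr · dr/dt = 8πr · 5
At r = 7: dS/dt = 280π cm²/s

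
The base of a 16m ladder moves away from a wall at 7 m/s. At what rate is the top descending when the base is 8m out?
7√3/3 ≈ 4.041 m/s

x² + y² = 16²
2x·dx/dt + 2y·dy/dt = 0
dy/dt = -x/y · dx/dt = -8/(8√3) · 7 = -7√3/3 m/s
The top is descending at 7√3/3 ≈ 4.041 m/s.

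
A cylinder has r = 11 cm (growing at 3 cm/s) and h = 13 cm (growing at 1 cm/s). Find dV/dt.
979π cm³/s

V = πr²h
dV/dt = 2πrh·dr/dt + πr²·dh/dt
= 2π(11)(13)(3) + π(11)²(1)
= 979π cm³/s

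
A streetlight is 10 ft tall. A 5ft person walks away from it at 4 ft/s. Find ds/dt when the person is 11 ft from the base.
4 ft/s

By similar triangles: 10/(x+s) = 5/s
Solving: s = 5x/5
ds/dt = 5/5 · dx/dt = 1 · 4 = 4 ft/s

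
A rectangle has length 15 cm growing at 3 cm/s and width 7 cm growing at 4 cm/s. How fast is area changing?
81 cm²/s

A = lw
dA/dt = w·dl/dt + l·dw/dt = 7·3 + 15·4 = 81 cm²/s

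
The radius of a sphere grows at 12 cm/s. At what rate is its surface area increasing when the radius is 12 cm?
1152π cm²/s

S = 4πr²
dS/dt = dS/dr · dr/dt = 8πr · 12
At r = 12: dS/dt = 1152π cm²/s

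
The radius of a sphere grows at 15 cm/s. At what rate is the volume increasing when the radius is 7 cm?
2940π cm³/s

V = (4/3)πr³
dV/dt = dV/dr · dr/dt = 4πr² · 15
At r = 7: dV/dt = 2940π cm³/s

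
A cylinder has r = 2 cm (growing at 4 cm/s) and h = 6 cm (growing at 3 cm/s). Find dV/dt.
108π cm³/s

V = πr²h
dV/dt = 2πrh·dr/dt + πr²·dh/dt
= 2π(2)(6)(4) + π(2)²(3)
= 108π cm³/s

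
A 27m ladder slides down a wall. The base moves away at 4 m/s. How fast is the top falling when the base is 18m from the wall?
8√5/5 ≈ 3.578 m/s

x² + y² = 27²
2x·dx/dt + 2y·dy/dt = 0
dy/dt = -x/y · dx/dt = -18/(9√5) · 4 = -8√5/5 m/s
The top is descending at 8√5/5 ≈ 3.578 m/s.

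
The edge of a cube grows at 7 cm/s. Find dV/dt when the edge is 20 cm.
8400 cm³/s

V = s³
dV/dt = 3s² · ds/dt = 3·20²·7 = 8400 cm³/s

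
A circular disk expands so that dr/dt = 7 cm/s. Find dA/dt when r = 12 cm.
168π cm²/s

A = πr²
dA/dt = 2πr · dr/dt = 2π(12)(7) = 168π cm²/s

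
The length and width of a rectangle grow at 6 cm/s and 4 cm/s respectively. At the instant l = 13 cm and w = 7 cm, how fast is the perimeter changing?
20 cm/s

P = 2(l + w)
dP/dt = 2(dl/dt + dw/dt) = 2(6 + 4) = 20 cm/s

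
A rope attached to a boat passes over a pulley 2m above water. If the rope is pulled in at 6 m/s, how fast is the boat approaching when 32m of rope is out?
32√255/85 ≈ 6.012 m/s

rope² = x² + 2²
x = √(32² - 2²) = 2√255
dx/dt = (rope/x) · d(rope)/dt = (32/(2√255)) · (-6) = -32√255/85 m/s
The boat approaches at 32√255/85 ≈ 6.012 m/s.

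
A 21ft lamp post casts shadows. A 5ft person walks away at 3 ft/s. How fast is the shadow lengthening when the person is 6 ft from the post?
15/16 ft/s

By similar triangles: 21/(x+s) = 5/s
Solving: s = 5x/16
ds/dt = 5/16 · dx/dt = 5/16 · 3 = 15/16 ft/s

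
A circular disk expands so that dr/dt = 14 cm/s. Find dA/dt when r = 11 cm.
308π cm²/s

A = πr²
dA/dt = 2πr · dr/dt = 2π(11)(14) = 308π cm²/s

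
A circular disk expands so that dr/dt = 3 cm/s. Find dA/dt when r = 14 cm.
84π cm²/s

A = πr²
dA/dt = 2πr · dr/dt = 2π(14)(3) = 84π cm²/s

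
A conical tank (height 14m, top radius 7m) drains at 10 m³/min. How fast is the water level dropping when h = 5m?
8/(5π) ≈ 0.5093 m/min

r/h = 7/14, so r = (1/2)h
V = (1/3)πr²h = (1/3)π((1/2)h)²h = (1/12)πh³
dV/dh = (1/4)πh²
dh/dt = (dV/dt)/(dV/dh) = -10/((1/4)π·5²) = -8/(5π) m/min
The level is dropping at 8/(5π) ≈ 0.5093 m/min.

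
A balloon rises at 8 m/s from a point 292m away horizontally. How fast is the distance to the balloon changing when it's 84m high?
84√5770/2885 ≈ 2.212 m/s

z² = 292² + y²
z = √(292² + 84²) = 4√5770
dz/dt = y/z · dy/dt = 84/(4√5770) · 8 = 84√5770/2885 ≈ 2.212 m/s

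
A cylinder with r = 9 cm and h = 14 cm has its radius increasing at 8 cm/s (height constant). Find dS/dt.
512π cm²/s

S = 2πrh + 2πr² (lateral + bases)
dS/dt = (2πh + 4πr)·dr/dt = (2π·14 + 4π·9)·8
= 512π cm²/s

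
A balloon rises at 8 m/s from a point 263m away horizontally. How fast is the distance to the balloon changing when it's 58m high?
464√72533/72533 ≈ 1.723 m/s

z² = 263² + y²
z = √(263² + 58²) = √72533
dz/dt = y/z · dy/dt = 58/√72533 · 8 = 464√72533/72533 ≈ 1.723 m/s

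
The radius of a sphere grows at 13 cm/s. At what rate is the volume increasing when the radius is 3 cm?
468π cm³/s

V = (4/3)πr³
dV/dt = dV/dr · dr/dt = 4πr² · 13
At r = 3: dV/dt = 468π cm³/s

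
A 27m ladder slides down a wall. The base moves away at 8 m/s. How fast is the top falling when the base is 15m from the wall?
10√14/7 ≈ 5.345 m/s

x² + y² = 27²
2x·dx/dt + 2y·dy/dt = 0
dy/dt = -x/y · dx/dt = -15/(6√14) · 8 = -10√14/7 m/s
The top is descending at 10√14/7 ≈ 5.345 m/s.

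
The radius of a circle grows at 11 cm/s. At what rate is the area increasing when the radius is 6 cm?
132π cm²/s

A = πr²
dA/dt = 2πr · dr/dt = 2π(6)(11) = 132π cm²/s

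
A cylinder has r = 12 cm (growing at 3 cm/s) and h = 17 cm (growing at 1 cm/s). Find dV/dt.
1368π cm³/s

V = πr²h
dV/dt = 2πrh·dr/dt + πr²·dh/dt
= 2π(12)(17)(3) + π(12)²(1)
= 1368π cm³/s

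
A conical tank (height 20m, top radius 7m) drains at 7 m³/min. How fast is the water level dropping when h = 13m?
400/(1183π) ≈ 0.1076 m/min

r/h = 7/20, so r = (7/20)h
V = (1/3)πr²h = (1/3)π((7/20)h)²h = (49/1200)πh³
dV/dh = (49/400)πh²
dh/dt = (dV/dt)/(dV/dh) = -7/((49/400)π·13²) = -400/(1183π) m/min
The level is dropping at 400/(1183π) ≈ 0.1076 m/min.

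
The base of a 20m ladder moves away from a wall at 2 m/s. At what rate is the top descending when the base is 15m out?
6√7/7 ≈ 2.268 m/s

x² + y² = 20²
2x·dx/dt + 2y·dy/dt = 0
dy/dt = -x/y · dx/dt = -15/(5√7) · 2 = -6√7/7 m/s
The top is descending at 6√7/7 ≈ 2.268 m/s.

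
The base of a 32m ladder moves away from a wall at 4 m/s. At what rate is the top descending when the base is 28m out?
28√15/15 ≈ 7.23 m/s

x² + y² = 32²
2x·dx/dt + 2y·dy/dt = 0
dy/dt = -x/y · dx/dt = -28/(4√15) · 4 = -28√15/15 m/s
The top is descending at 28√15/15 ≈ 7.23 m/s.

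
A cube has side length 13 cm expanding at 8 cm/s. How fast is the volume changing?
4056 cm³/s

V = s³
dV/dt = 3s² · ds/dt = 3·13²·8 = 4056 cm³/s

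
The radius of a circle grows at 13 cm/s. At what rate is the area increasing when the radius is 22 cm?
572π cm²/s

A = πr²
dA/dt = 2πr · dr/dt = 2π(22)(13) = 572π cm²/s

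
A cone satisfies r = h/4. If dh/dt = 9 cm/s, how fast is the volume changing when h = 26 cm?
1521π/4 cm³/s

V = (1/3)π(h/4)²h = πh³/48
dV/dt = πh²/16 · 9
At h = 26: dV/dt = 1521π/4 cm³/s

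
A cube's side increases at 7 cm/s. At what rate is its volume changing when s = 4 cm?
336 cm³/s

V = s³
dV/dt = 3s² · ds/dt = 3·4²·7 = 336 cm³/s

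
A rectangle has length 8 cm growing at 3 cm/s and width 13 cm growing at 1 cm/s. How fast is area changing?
47 cm²/s

A = lw
dA/dt = w·dl/dt + l·dw/dt = 13·3 + 8·1 = 47 cm²/s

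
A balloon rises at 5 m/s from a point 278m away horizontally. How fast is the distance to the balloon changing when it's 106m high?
53√22130/4426 ≈ 1.781 m/s

z² = 278² + y²
z = √(278² + 106²) = 2√22130
dz/dt = y/z · dy/dt = 106/(2√22130) · 5 = 53√22130/4426 ≈ 1.781 m/s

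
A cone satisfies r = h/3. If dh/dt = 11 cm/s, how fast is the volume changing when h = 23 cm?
5819π/9 cm³/s

V = (1/3)π(h/3)²h = πh³/27
dV/dt = πh²/9 · 11
At h = 23: dV/dt = 5819π/9 cm³/s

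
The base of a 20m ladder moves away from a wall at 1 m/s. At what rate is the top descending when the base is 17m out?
17√111/111 ≈ 1.614 m/s

x² + y² = 20²
2x·dx/dt + 2y·dy/dt = 0
dy/dt = -x/y · dx/dt = -17/√111 · 1 = -17√111/111 m/s
The top is descending at 17√111/111 ≈ 1.614 m/s.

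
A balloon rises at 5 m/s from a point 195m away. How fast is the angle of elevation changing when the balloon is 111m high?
0.019366 rad/s

tan(θ) = y/195
sec²(θ) · dθ/dt = (1/195) · dy/dt
dθ/dt = cos²(θ)/195 · 5 = 195/(195² + 111²) · 5
dθ/dt = 0.019366 rad/s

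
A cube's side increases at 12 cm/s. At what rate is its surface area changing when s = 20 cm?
2880 cm²/s

A = 6s²
dA/dt = 12s · ds/dt = 12·20·12 = 2880 cm²/s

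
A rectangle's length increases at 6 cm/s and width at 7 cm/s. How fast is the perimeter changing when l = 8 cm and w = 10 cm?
26 cm/s

P = 2(l + w)
dP/dt = 2(dl/dt + dw/dt) = 2(6 + 7) = 26 cm/s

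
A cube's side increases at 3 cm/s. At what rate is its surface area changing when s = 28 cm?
1008 cm²/s

A = 6s²
dA/dt = 12s · ds/dt = 12·28·3 = 1008 cm²/s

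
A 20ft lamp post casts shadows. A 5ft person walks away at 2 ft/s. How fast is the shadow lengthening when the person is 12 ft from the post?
2/3 ft/s

By similar triangles: 20/(x+s) = 5/s
Solving: s = 5x/15
ds/dt = 5/15 · dx/dt = 1/3 · 2 = 2/3 ft/s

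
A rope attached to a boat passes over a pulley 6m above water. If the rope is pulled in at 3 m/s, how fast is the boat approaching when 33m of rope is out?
11√13/13 ≈ 3.051 m/s

rope² = x² + 6²
x = √(33² - 6²) = 9√13
dx/dt = (rope/x) · d(rope)/dt = (33/(9√13)) · (-3) = -11√13/13 m/s
The boat approaches at 11√13/13 ≈ 3.051 m/s.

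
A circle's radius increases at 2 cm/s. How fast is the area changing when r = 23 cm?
92π cm²/s

A = πr²
dA/dt = 2πr · dr/dt = 2π(23)(2) = 92π cm²/s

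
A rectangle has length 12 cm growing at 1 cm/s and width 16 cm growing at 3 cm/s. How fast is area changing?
52 cm²/s

A = lw
dA/dt = w·dl/dt + l·dw/dt = 16·1 + 12·3 = 52 cm²/s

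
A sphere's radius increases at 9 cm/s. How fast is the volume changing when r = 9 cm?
2916π cm³/s

V = (4/3)πr³
dV/dt = dV/dr · dr/dt = 4πr² · 9
At r = 9: dV/dt = 2916π cm³/s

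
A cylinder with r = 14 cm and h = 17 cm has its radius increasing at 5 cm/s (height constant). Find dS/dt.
450π cm²/s

S = 2πrh + 2πr² (lateral + bases)
dS/dt = (2πh + 4πr)·dr/dt = (2π·17 + 4π·14)·5
= 450π cm²/s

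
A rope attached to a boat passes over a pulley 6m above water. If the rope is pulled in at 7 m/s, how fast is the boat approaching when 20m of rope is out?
10√91/13 ≈ 7.338 m/s

rope² = x² + 6²
x = √(20² - 6²) = 2√91
dx/dt = (rope/x) · d(rope)/dt = (20/(2√91)) · (-7) = -10√91/13 m/s
The boat approaches at 10√91/13 ≈ 7.338 m/s.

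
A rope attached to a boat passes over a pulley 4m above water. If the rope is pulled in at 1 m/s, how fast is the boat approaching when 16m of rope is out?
4√15/15 ≈ 1.033 m/s

rope² = x² + 4²
x = √(16² - 4²) = 4√15
dx/dt = (rope/x) · d(rope)/dt = (16/(4√15)) · (-1) = -4√15/15 m/s
The boat approaches at 4√15/15 ≈ 1.033 m/s.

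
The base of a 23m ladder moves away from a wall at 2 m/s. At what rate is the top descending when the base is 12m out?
24√385/385 ≈ 1.223 m/s

x² + y² = 23²
2x·dx/dt + 2y·dy/dt = 0
dy/dt = -x/y · dx/dt = -12/√385 · 2 = -24√385/385 m/s
The top is descending at 24√385/385 ≈ 1.223 m/s.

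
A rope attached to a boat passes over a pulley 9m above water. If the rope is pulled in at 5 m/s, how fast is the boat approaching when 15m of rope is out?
25/4 = 6.25 m/s

rope² = x² + 9²
x = √(15² - 9²) = 12
dx/dt = (rope/x) · d(rope)/dt = (15/12) · (-5) = -25/4 m/s
The boat approaches at 25/4 = 6.25 m/s.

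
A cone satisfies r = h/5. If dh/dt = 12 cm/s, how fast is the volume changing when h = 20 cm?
192π cm³/s

V = (1/3)π(h/5)²h = πh³/75
dV/dt = πh²/25 · 12
At h = 20: dV/dt = 192π cm³/s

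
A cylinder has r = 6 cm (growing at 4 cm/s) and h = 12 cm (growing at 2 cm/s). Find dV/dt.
648π cm³/s

V = πr²h
dV/dt = 2πrh·dr/dt + πr²·dh/dt
= 2π(6)(12)(4) + π(6)²(2)
= 648π cm³/s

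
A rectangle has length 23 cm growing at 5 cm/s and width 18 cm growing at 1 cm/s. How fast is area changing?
113 cm²/s

A = lw
dA/dt = w·dl/dt + l·dw/dt = 18·5 + 23·1 = 113 cm²/s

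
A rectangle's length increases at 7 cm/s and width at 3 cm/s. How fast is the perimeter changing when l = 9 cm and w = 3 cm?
20 cm/s

P = 2(l + w)
dP/dt = 2(dl/dt + dw/dt) = 2(7 + 3) = 20 cm/s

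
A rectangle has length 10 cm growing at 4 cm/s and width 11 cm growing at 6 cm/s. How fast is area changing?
104 cm²/s

A = lw
dA/dt = w·dl/dt + l·dw/dt = 11·4 + 10·6 = 104 cm²/s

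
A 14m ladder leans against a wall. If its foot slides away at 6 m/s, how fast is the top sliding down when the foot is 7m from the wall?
2√3 ≈ 3.464 m/s

x² + y² = 14²
2x·dx/dt + 2y·dy/dt = 0
dy/dt = -x/y · dx/dt = -7/(7√3) · 6 = -2√3 m/s
The top is descending at 2√3 ≈ 3.464 m/s.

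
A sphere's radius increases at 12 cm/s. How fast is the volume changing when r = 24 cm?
27648π cm³/s

V = (4/3)πr³
dV/dt = dV/dr · dr/dt = 4πr² · 12
At r = 24: dV/dt = 27648π cm³/s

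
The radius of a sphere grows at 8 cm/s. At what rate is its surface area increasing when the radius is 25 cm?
1600π cm²/s

S = 4πr²
dS/dt = dS/dr · dr/dt = 8πr · 8
At r = 25: dS/dt = 1600π cm²/s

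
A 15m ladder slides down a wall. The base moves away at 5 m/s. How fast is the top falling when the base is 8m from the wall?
40√161/161 ≈ 3.152 m/s

x² + y² = 15²
2x·dx/dt + 2y·dy/dt = 0
dy/dt = -x/y · dx/dt = -8/√161 · 5 = -40√161/161 m/s
The top is descending at 40√161/161 ≈ 3.152 m/s.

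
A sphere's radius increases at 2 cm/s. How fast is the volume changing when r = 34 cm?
9248π cm³/s

V = (4/3)πr³
dV/dt = dV/dr · dr/dt = 4πr² · 2
At r = 34: dV/dt = 9248π cm³/s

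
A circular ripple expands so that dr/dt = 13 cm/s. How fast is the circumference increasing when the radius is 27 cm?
26π cm/s

C = 2πr
dC/dt = 2π · dr/dt = 2π · 13 = 26π cm/s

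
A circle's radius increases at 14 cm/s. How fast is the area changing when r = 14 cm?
392π cm²/s

A = πr²
dA/dt = 2πr · dr/dt = 2π(14)(14) = 392π cm²/s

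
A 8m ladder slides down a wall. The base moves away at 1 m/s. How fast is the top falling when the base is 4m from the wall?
√3/3 ≈ 0.5774 m/s

x² + y² = 8²
2x·dx/dt + 2y·dy/dt = 0
dy/dt = -x/y · dx/dt = -4/(4√3) · 1 = -√3/3 m/s
The top is descending at √3/3 ≈ 0.5774 m/s.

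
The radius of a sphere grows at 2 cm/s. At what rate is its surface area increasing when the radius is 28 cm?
448π cm²/s

S = 4πr²
dS/dt = dS/dr · dr/dt = 8πr · 2
At r = 28: dS/dt = 448π cm²/s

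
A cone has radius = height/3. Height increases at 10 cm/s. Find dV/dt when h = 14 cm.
1960π/9 cm³/s

V = (1/3)π(h/3)²h = πh³/27
dV/dt = πh²/9 · 10
At h = 14: dV/dt = 1960π/9 cm³/s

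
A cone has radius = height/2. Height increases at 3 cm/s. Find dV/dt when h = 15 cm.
675π/4 cm³/s

V = (1/3)π(h/2)²h = πh³/12
dV/dt = πh²/4 · 3
At h = 15: dV/dt = 675π/4 cm³/s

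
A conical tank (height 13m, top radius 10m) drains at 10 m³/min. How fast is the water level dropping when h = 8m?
169/(640π) ≈ 0.08405 m/min

r/h = 10/13, so r = (10/13)h
V = (1/3)πr²h = (1/3)π((10/13)h)²h = (100/507)πh³
dV/dh = (100/169)πh²
dh/dt = (dV/dt)/(dV/dh) = -10/((100/169)π·8²) = -169/(640π) m/min
The level is dropping at 169/(640π) ≈ 0.08405 m/min.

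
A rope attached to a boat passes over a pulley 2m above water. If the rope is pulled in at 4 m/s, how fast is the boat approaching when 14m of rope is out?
7√3/3 ≈ 4.041 m/s

rope² = x² + 2²
x = √(14² - 2²) = 8√3
dx/dt = (rope/x) · d(rope)/dt = (14/(8√3)) · (-4) = -7√3/3 m/s
The boat approaches at 7√3/3 ≈ 4.041 m/s.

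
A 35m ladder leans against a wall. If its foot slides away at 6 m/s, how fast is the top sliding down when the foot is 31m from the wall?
31√66/22 ≈ 11.45 m/s

x² + y² = 35²
2x·dx/dt + 2y·dy/dt = 0
dy/dt = -x/y · dx/dt = -31/(2√66) · 6 = -31√66/22 m/s
The top is descending at 31√66/22 ≈ 11.45 m/s.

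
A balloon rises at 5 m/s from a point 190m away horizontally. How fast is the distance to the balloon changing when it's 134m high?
335√13514/13514 ≈ 2.882 m/s

z² = 190² + y²
z = √(190² + 134²) = 2√13514
dz/dt = y/z · dy/dt = 134/(2√13514) · 5 = 335√13514/13514 ≈ 2.882 m/s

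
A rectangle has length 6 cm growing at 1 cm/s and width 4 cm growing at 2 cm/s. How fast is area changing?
16 cm²/s

A = lw
dA/dt = w·dl/dt + l·dw/dt = 4·1 + 6·2 = 16 cm²/s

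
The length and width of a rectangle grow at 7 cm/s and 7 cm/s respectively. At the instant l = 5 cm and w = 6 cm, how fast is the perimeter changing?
28 cm/s

P = 2(l + w)
dP/dt = 2(dl/dt + dw/dt) = 2(7 + 7) = 28 cm/s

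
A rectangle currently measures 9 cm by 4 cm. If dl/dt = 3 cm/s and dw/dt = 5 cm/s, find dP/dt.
16 cm/s

P = 2(l + w)
dP/dt = 2(dl/dt + dw/dt) = 2(3 + 5) = 16 cm/s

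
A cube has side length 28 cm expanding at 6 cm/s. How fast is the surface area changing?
2016 cm²/s

A = 6s²
dA/dt = 12s · ds/dt = 12·28·6 = 2016 cm²/s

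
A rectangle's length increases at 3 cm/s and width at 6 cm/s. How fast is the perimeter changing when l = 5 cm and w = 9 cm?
18 cm/s

P = 2(l + w)
dP/dt = 2(dl/dt + dw/dt) = 2(3 + 6) = 18 cm/s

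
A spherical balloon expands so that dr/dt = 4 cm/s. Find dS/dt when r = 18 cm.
576π cm²/s

S = 4πr²
dS/dt = dS/dr · dr/dt = 8πr · 4
At r = 18: dS/dt = 576π cm²/s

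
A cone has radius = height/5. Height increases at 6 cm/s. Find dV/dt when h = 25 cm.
150π cm³/s

V = (1/3)π(h/5)²h = πh³/75
dV/dt = πh²/25 · 6
At h = 25: dV/dt = 150π cm³/s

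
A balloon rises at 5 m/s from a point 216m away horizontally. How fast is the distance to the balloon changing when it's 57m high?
19√5545/1109 ≈ 1.276 m/s

z² = 216² + y²
z = √(216² + 57²) = 3√5545
dz/dt = y/z · dy/dt = 57/(3√5545) · 5 = 19√5545/1109 ≈ 1.276 m/s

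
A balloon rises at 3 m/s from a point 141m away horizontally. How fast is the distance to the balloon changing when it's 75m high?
75√2834/2834 ≈ 1.409 m/s

z² = 141² + y²
z = √(141² + 75²) = 3√2834
dz/dt = y/z · dy/dt = 75/(3√2834) · 3 = 75√2834/2834 ≈ 1.409 m/s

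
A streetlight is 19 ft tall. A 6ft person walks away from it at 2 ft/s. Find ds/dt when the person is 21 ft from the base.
12/13 ft/s

By similar triangles: 19/(x+s) = 6/s
Solving: s = 6x/13
ds/dt = 6/13 · dx/dt = 6/13 · 2 = 12/13 ft/s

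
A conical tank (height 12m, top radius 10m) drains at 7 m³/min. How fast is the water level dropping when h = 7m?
36/(175π) ≈ 0.06548 m/min

r/h = 10/12, so r = (5/6)h
V = (1/3)πr²h = (1/3)π((5/6)h)²h = (25/108)πh³
dV/dh = (25/36)πh²
dh/dt = (dV/dt)/(dV/dh) = -7/((25/36)π·7²) = -36/(175π) m/min
The level is dropping at 36/(175π) ≈ 0.06548 m/min.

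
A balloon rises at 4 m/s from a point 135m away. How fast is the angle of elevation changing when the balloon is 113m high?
0.017423 rad/s

tan(θ) = y/135
sec²(θ) · dθ/dt = (1/135) · dy/dt
dθ/dt = cos²(θ)/135 · 4 = 135/(135² + 113²) · 4
dθ/dt = 0.017423 rad/s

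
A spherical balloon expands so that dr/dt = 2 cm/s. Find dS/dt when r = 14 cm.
224π cm²/s

S = 4πr²
dS/dt = dS/dr · dr/dt = 8πr · 2
At r = 14: dS/dt = 224π cm²/s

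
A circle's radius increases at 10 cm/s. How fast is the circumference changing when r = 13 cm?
20π cm/s

C = 2πr
dC/dt = 2π · dr/dt = 2π · 10 = 20π cm/s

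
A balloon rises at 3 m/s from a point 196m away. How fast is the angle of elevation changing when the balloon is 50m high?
0.014371 rad/s

tan(θ) = y/196
sec²(θ) · dθ/dt = (1/196) · dy/dt
dθ/dt = cos²(θ)/196 · 3 = 196/(196² + 50²) · 3
dθ/dt = 0.014371 rad/s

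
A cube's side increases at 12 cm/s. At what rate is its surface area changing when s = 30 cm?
4320 cm²/s

A = 6s²
dA/dt = 12s · ds/dt = 12·30·12 = 4320 cm²/s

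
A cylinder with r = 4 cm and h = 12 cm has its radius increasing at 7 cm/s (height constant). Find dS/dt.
280π cm²/s

S = 2πrh + 2πr² (lateral + bases)
dS/dt = (2πh + 4πr)·dr/dt = (2π·12 + 4π·4)·7
= 280π cm²/s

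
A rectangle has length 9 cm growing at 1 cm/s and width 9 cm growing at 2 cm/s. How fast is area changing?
27 cm²/s

A = lw
dA/dt = w·dl/dt + l·dw/dt = 9·1 + 9·2 = 27 cm²/s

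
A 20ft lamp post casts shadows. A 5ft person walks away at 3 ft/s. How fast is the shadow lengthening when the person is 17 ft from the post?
1 ft/s

By similar triangles: 20/(x+s) = 5/s
Solving: s = 5x/15
ds/dt = 5/15 · dx/dt = 1/3 · 3 = 1 ft/s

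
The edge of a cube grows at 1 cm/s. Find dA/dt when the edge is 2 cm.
24 cm²/s

A = 6s²
dA/dt = 12s · ds/dt = 12·2·1 = 24 cm²/s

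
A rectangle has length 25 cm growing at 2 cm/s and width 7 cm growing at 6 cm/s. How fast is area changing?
164 cm²/s

A = lw
dA/dt = w·dl/dt + l·dw/dt = 7·2 + 25·6 = 164 cm²/s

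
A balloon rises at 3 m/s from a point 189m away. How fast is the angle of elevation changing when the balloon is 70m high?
0.013958 rad/s

tan(θ) = y/189
sec²(θ) · dθ/dt = (1/189) · dy/dt
dθ/dt = cos²(θ)/189 · 3 = 189/(189² + 70²) · 3
dθ/dt = 0.013958 rad/s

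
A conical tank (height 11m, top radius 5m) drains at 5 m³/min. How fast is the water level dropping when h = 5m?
121/(125π) ≈ 0.3081 m/min

r/h = 5/11, so r = (5/11)h
V = (1/3)πr²h = (1/3)π((5/11)h)²h = (25/363)πh³
dV/dh = (25/121)πh²
dh/dt = (dV/dt)/(dV/dh) = -5/((25/121)π·5²) = -121/(125π) m/min
The level is dropping at 121/(125π) ≈ 0.3081 m/min.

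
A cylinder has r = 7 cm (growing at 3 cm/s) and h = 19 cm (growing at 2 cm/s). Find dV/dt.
896π cm³/s

V = πr²h
dV/dt = 2πrh·dr/dt + πr²·dh/dt
= 2π(7)(19)(3) + π(7)²(2)
= 896π cm³/s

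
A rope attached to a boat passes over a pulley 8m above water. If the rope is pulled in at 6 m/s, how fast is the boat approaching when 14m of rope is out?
14√33/11 ≈ 7.311 m/s

rope² = x² + 8²
x = √(14² - 8²) = 2√33
dx/dt = (rope/x) · d(rope)/dt = (14/(2√33)) · (-6) = -14√33/11 m/s
The boat approaches at 14√33/11 ≈ 7.311 m/s.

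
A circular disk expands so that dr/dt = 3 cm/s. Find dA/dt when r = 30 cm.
180π cm²/s

A = πr²
dA/dt = 2πr · dr/dt = 2π(30)(3) = 180π cm²/s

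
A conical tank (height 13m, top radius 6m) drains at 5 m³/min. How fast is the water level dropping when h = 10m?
169/(720π) ≈ 0.07471 m/min

r/h = 6/13, so r = (6/13)h
V = (1/3)πr²h = (1/3)π((6/13)h)²h = (12/169)πh³
dV/dh = (36/169)πh²
dh/dt = (dV/dt)/(dV/dh) = -5/((36/169)π·10²) = -169/(720π) m/min
The level is dropping at 169/(720π) ≈ 0.07471 m/min.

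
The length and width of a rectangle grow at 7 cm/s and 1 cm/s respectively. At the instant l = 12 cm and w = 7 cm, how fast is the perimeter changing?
16 cm/s

P = 2(l + w)
dP/dt = 2(dl/dt + dw/dt) = 2(7 + 1) = 16 cm/s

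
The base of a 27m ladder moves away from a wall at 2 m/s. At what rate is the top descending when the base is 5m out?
5√11/44 ≈ 0.3769 m/s

x² + y² = 27²
2x·dx/dt + 2y·dy/dt = 0
dy/dt = -x/y · dx/dt = -5/(8√11) · 2 = -5√11/44 m/s
The top is descending at 5√11/44 ≈ 0.3769 m/s.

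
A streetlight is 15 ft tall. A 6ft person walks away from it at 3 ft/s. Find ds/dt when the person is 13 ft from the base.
2 ft/s

By similar triangles: 15/(x+s) = 6/s
Solving: s = 6x/9
ds/dt = 6/9 · dx/dt = 2/3 · 3 = 2 ft/s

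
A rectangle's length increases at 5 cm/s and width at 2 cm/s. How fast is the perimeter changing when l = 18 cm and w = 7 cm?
14 cm/s

P = 2(l + w)
dP/dt = 2(dl/dt + dw/dt) = 2(5 + 2) = 14 cm/s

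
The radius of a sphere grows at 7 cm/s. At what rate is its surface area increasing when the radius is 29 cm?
1624π cm²/s

S = 4πr²
dS/dt = dS/dr · dr/dt = 8πr · 7
At r = 29: dS/dt = 1624π cm²/s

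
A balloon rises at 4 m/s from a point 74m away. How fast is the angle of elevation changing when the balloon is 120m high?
0.014892 rad/s

tan(θ) = y/74
sec²(θ) · dθ/dt = (1/74) · dy/dt
dθ/dt = cos²(θ)/74 · 4 = 74/(74² + 120²) · 4
dθ/dt = 0.014892 rad/s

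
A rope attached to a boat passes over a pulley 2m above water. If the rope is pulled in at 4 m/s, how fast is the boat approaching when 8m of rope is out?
16√15/15 ≈ 4.131 m/s

rope² = x² + 2²
x = √(8² - 2²) = 2√15
dx/dt = (rope/x) · d(rope)/dt = (8/(2√15)) · (-4) = -16√15/15 m/s
The boat approaches at 16√15/15 ≈ 4.131 m/s.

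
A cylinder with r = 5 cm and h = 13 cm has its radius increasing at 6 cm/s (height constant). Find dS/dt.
276π cm²/s

S = 2πrh + 2πr² (lateral + bases)
dS/dt = (2πh + 4πr)·dr/dt = (2π·13 + 4π·5)·6
= 276π cm²/s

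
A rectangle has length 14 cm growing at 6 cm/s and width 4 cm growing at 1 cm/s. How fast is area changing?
38 cm²/s

A = lw
dA/dt = w·dl/dt + l·dw/dt = 4·6 + 14·1 = 38 cm²/s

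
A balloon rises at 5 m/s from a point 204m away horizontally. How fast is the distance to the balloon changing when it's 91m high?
455√49897/49897 ≈ 2.037 m/s

z² = 204² + y²
z = √(204² + 91²) = √49897
dz/dt = y/z · dy/dt = 91/√49897 · 5 = 455√49897/49897 ≈ 2.037 m/s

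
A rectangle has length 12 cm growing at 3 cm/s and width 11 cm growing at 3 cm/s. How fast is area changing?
69 cm²/s

A = lw
dA/dt = w·dl/dt + l·dw/dt = 11·3 + 12·3 = 69 cm²/s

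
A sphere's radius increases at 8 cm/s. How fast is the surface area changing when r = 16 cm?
1024π cm²/s

S = 4πr²
dS/dt = dS/dr · dr/dt = 8πr · 8
At r = 16: dS/dt = 1024π cm²/s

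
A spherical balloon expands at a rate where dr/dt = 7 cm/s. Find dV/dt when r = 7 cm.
1372π cm³/s

V = (4/3)πr³
dV/dt = dV/dr · dr/dt = 4πr² · 7
At r = 7: dV/dt = 1372π cm³/s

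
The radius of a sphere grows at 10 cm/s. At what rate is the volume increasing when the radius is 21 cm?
17640π cm³/s

V = (4/3)πr³
dV/dt = dV/dr · dr/dt = 4πr² · 10
At r = 21: dV/dt = 17640π cm³/s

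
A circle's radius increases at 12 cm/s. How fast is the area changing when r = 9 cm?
216π cm²/s

A = πr²
dA/dt = 2πr · dr/dt = 2π(9)(12) = 216π cm²/s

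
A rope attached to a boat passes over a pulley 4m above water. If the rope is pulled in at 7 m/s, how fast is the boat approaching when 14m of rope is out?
49√5/15 ≈ 7.304 m/s

rope² = x² + 4²
x = √(14² - 4²) = 6√5
dx/dt = (rope/x) · d(rope)/dt = (14/(6√5)) · (-7) = -49√5/15 m/s
The boat approaches at 49√5/15 ≈ 7.304 m/s.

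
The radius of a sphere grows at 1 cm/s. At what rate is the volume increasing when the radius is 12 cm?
576π cm³/s

V = (4/3)πr³
dV/dt = dV/dr · dr/dt = 4πr² · 1
At r = 12: dV/dt = 576π cm³/s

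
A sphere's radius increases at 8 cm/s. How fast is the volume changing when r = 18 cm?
10368π cm³/s

V = (4/3)πr³
dV/dt = dV/dr · dr/dt = 4πr² · 8
At r = 18: dV/dt = 10368π cm³/s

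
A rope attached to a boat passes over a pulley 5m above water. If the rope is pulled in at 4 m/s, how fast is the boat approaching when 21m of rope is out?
21√26/26 ≈ 4.118 m/s

rope² = x² + 5²
x = √(21² - 5²) = 4√26
dx/dt = (rope/x) · d(rope)/dt = (21/(4√26)) · (-4) = -21√26/26 m/s
The boat approaches at 21√26/26 ≈ 4.118 m/s.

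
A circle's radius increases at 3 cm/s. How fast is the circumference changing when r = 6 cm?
6π cm/s

C = 2πr
dC/dt = 2π · dr/dt = 2π · 3 = 6π cm/s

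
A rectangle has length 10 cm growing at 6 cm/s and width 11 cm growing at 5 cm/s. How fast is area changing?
116 cm²/s

A = lw
dA/dt = w·dl/dt + l·dw/dt = 11·6 + 10·5 = 116 cm²/s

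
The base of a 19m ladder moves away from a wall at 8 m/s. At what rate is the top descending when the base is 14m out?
112√165/165 ≈ 8.719 m/s

x² + y² = 19²
2x·dx/dt + 2y·dy/dt = 0
dy/dt = -x/y · dx/dt = -14/√165 · 8 = -112√165/165 m/s
The top is descending at 112√165/165 ≈ 8.719 m/s.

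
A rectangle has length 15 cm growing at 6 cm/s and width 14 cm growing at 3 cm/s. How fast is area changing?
129 cm²/s

A = lw
dA/dt = w·dl/dt + l·dw/dt = 14·6 + 15·3 = 129 cm²/s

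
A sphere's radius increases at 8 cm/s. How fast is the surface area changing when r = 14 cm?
896π cm²/s

S = 4πr²
dS/dt = dS/dr · dr/dt = 8πr · 8
At r = 14: dS/dt = 896π cm²/s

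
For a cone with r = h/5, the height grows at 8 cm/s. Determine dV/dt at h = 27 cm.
5832π/25 cm³/s

V = (1/3)π(h/5)²h = πh³/75
dV/dt = πh²/25 · 8
At h = 27: dV/dt = 5832π/25 cm³/s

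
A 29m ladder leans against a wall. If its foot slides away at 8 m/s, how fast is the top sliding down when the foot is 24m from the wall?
192√265/265 ≈ 11.79 m/s

x² + y² = 29²
2x·dx/dt + 2y·dy/dt = 0
dy/dt = -x/y · dx/dt = -24/√265 · 8 = -192√265/265 m/s
The top is descending at 192√265/265 ≈ 11.79 m/s.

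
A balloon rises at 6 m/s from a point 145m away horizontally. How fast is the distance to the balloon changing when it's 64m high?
384√25121/25121 ≈ 2.423 m/s

z² = 145² + y²
z = √(145² + 64²) = √25121
dz/dt = y/z · dy/dt = 64/√25121 · 6 = 384√25121/25121 ≈ 2.423 m/s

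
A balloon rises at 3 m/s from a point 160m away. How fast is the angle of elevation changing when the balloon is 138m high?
0.010752 rad/s

tan(θ) = y/160
sec²(θ) · dθ/dt = (1/160) · dy/dt
dθ/dt = cos²(θ)/160 · 3 = 160/(160² + 138²) · 3
dθ/dt = 0.010752 rad/s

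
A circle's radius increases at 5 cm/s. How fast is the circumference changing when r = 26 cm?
10π cm/s

C = 2πr
dC/dt = 2π · dr/dt = 2π · 5 = 10π cm/s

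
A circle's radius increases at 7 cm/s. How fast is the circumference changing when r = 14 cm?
14π cm/s

C = 2πr
dC/dt = 2π · dr/dt = 2π · 7 = 14π cm/s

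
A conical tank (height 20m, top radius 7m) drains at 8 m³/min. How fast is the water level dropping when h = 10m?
32/(49π) ≈ 0.2079 m/min

r/h = 7/20, so r = (7/20)h
V = (1/3)πr²h = (1/3)π((7/20)h)²h = (49/1200)πh³
dV/dh = (49/400)πh²
dh/dt = (dV/dt)/(dV/dh) = -8/((49/400)π·10²) = -32/(49π) m/min
The level is dropping at 32/(49π) ≈ 0.2079 m/min.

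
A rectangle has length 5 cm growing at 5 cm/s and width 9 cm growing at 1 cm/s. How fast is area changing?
50 cm²/s

A = lw
dA/dt = w·dl/dt + l·dw/dt = 9·5 + 5·1 = 50 cm²/s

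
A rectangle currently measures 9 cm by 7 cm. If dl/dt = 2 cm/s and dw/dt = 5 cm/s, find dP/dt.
14 cm/s

P = 2(l + w)
dP/dt = 2(dl/dt + dw/dt) = 2(2 + 5) = 14 cm/s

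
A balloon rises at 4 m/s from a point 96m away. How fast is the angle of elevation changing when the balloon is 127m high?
0.015151 rad/s

tan(θ) = y/96
sec²(θ) · dθ/dt = (1/96) · dy/dt
dθ/dt = cos²(θ)/96 · 4 = 96/(96² + 127²) · 4
dθ/dt = 0.015151 rad/s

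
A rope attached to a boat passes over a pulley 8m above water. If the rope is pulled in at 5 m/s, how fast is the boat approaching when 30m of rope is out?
75√209/209 ≈ 5.188 m/s

rope² = x² + 8²
x = √(30² - 8²) = 2√209
dx/dt = (rope/x) · d(rope)/dt = (30/(2√209)) · (-5) = -75√209/209 m/s
The boat approaches at 75√209/209 ≈ 5.188 m/s.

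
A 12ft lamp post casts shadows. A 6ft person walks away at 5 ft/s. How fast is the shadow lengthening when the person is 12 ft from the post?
5 ft/s

By similar triangles: 12/(x+s) = 6/s
Solving: s = 6x/6
ds/dt = 6/6 · dx/dt = 1 · 5 = 5 ft/s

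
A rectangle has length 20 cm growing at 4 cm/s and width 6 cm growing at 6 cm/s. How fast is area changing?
144 cm²/s

A = lw
dA/dt = w·dl/dt + l·dw/dt = 6·4 + 20·6 = 144 cm²/s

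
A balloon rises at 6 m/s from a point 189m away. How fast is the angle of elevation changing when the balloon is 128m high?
0.021764 rad/s

tan(θ) = y/189
sec²(θ) · dθ/dt = (1/189) · dy/dt
dθ/dt = cos²(θ)/189 · 6 = 189/(189² + 128²) · 6
dθ/dt = 0.021764 rad/s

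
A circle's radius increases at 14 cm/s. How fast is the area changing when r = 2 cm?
56π cm²/s

A = πr²
dA/dt = 2πr · dr/dt = 2π(2)(14) = 56π cm²/s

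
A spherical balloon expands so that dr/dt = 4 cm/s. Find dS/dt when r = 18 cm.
576π cm²/s

S = 4πr²
dS/dt = dS/dr · dr/dt = 8πr · 4
At r = 18: dS/dt = 576π cm²/s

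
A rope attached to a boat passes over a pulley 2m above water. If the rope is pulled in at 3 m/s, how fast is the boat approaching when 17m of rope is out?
17√285/95 ≈ 3.021 m/s

rope² = x² + 2²
x = √(17² - 2²) = √285
dx/dt = (rope/x) · d(rope)/dt = (17/√285) · (-3) = -17√285/95 m/s
The boat approaches at 17√285/95 ≈ 3.021 m/s.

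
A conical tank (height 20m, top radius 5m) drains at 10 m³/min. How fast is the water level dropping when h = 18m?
40/(81π) ≈ 0.1572 m/min

r/h = 5/20, so r = (1/4)h
V = (1/3)πr²h = (1/3)π((1/4)h)²h = (1/48)πh³
dV/dh = (1/16)πh²
dh/dt = (dV/dt)/(dV/dh) = -10/((1/16)π·18²) = -40/(81π) m/min
The level is dropping at 40/(81π) ≈ 0.1572 m/min.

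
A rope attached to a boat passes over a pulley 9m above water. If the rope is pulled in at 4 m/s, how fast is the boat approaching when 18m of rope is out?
8√3/3 ≈ 4.619 m/s

rope² = x² + 9²
x = √(18² - 9²) = 9√3
dx/dt = (rope/x) · d(rope)/dt = (18/(9√3)) · (-4) = -8√3/3 m/s
The boat approaches at 8√3/3 ≈ 4.619 m/s.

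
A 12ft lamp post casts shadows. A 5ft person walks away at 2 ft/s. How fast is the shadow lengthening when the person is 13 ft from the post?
10/7 ft/s

By similar triangles: 12/(x+s) = 5/s
Solving: s = 5x/7
ds/dt = 5/7 · dx/dt = 5/7 · 2 = 10/7 ft/s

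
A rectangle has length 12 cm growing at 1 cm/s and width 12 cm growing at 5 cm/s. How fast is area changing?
72 cm²/s

A = lw
dA/dt = w·dl/dt + l·dw/dt = 12·1 + 12·5 = 72 cm²/s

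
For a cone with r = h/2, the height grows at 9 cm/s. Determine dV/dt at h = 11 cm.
1089π/4 cm³/s

V = (1/3)π(h/2)²h = πh³/12
dV/dt = πh²/4 · 9
At h = 11: dV/dt = 1089π/4 cm³/s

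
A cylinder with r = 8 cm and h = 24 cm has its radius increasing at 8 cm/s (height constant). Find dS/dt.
640π cm²/s

S = 2πrh + 2πr² (lateral + bases)
dS/dt = (2πh + 4πr)·dr/dt = (2π·24 + 4π·8)·8
= 640π cm²/s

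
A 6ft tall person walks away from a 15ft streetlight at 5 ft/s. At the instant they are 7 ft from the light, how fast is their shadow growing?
10/3 ft/s

By similar triangles: 15/(x+s) = 6/s
Solving: s = 6x/9
ds/dt = 6/9 · dx/dt = 2/3 · 5 = 10/3 ft/s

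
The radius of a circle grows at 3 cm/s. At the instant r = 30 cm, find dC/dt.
6π cm/s

C = 2πr
dC/dt = 2π · dr/dt = 2π · 3 = 6π cm/s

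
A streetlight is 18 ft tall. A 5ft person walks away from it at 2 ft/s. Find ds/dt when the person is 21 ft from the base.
10/13 ft/s

By similar triangles: 18/(x+s) = 5/s
Solving: s = 5x/13
ds/dt = 5/13 · dx/dt = 5/13 · 2 = 10/13 ft/s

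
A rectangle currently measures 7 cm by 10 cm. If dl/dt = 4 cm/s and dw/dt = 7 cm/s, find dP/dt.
22 cm/s

P = 2(l + w)
dP/dt = 2(dl/dt + dw/dt) = 2(4 + 7) = 22 cm/s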